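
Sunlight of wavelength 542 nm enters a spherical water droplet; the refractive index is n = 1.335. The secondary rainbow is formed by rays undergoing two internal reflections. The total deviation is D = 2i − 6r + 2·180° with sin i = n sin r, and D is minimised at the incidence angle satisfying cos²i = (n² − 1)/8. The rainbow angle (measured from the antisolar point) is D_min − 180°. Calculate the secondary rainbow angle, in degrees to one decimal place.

cos²i = (1.78222 − 1)/8 = 0.09778; i = arccos(0.31269) = 71.778°.
sin r = sin 71.778°/1.335 = 0.71150; r = 45.357°.
D_min = 2·71.778° − 6·45.357° + 360° = 231.414°.
Rainbow angle = D_min − 180° = 51.414°.

51.4°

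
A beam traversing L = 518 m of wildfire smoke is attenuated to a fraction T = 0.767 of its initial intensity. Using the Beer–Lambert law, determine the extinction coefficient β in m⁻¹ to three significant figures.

Beer–Lambert: T = exp(−βL) ⇒ β = −ln(T)/L = −ln(0.767)/518 = 0.2653/518 = 0.0005121 m⁻¹.

0.000512 m⁻¹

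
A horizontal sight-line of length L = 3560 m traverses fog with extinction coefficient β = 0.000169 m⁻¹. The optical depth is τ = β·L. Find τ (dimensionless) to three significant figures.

τ = β·L = 0.000169 × 3560 = 0.6016.

0.602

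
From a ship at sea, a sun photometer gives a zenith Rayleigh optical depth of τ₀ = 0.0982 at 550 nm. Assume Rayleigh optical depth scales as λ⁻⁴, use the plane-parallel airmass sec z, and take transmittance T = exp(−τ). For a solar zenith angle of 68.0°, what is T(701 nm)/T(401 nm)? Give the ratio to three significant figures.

2.29

Airmass: sec 68.0° = 2.6695.
τ(701 nm) = 0.0982 × (550/701)⁴ × 2.6695 = 0.0982 × 0.3789 × 2.6695 = 0.0993.
τ(401 nm) = 0.0982 × (550/401)⁴ × 2.6695 = 0.0982 × 3.5389 × 2.6695 = 0.9277.
T(701)/T(401) = exp(τ_B − τ_A) = exp(0.8284) = 2.2896.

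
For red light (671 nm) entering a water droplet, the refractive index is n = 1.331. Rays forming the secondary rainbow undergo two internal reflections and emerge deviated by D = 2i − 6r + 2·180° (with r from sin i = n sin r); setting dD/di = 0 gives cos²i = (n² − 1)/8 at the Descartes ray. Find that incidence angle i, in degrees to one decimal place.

cos²i = (1.331² − 1)/8 = (1.77156 − 1)/8 = 0.09645.
cos i = 0.31056, so i = 71.907°.

71.9°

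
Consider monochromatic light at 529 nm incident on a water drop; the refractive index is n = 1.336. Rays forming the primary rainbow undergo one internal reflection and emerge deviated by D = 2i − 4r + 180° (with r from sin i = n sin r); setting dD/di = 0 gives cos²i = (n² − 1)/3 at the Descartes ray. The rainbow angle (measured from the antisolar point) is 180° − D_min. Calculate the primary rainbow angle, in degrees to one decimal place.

41.6°

cos²i = (1.78490 − 1)/3 = 0.26163; i = arccos(0.51150) = 59.236°.
sin r = sin 59.236°/1.336 = 0.64318; r = 40.029°.
D_min = 2·59.236° − 4·40.029° + 180° = 138.356°.
Rainbow angle = 180° − D_min = 41.644°.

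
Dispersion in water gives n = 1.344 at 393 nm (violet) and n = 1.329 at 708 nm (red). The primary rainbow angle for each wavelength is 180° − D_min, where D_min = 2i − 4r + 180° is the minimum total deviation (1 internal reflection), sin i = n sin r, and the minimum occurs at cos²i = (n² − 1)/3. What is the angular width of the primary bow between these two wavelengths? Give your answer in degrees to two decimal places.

At 393 nm (n = 1.344): cos²i = 0.26878 → i = 58.772°, r = 39.512°, D_min = 139.495°, rainbow angle = 40.505°.
At 708 nm (n = 1.329): cos²i = 0.25541 → i = 59.643°, r = 40.487°, D_min = 137.337°, rainbow angle = 42.663°.
Angular width = |40.505° − 42.663°| = 2.158°.

2.16°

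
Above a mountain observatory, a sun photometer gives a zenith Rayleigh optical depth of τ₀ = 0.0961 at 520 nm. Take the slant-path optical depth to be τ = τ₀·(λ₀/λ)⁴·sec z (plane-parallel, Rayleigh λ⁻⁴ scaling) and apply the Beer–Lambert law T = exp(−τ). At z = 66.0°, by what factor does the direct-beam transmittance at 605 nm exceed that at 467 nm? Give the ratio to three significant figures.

Airmass: sec 66.0° = 2.4586.
τ(605 nm) = 0.0961 × (520/605)⁴ × 2.4586 = 0.0961 × 0.5457 × 2.4586 = 0.1289.
τ(467 nm) = 0.0961 × (520/467)⁴ × 2.4586 = 0.0961 × 1.5373 × 2.4586 = 0.3632.
T(605)/T(467) = exp(τ_B − τ_A) = exp(0.2343) = 1.2640.

1.26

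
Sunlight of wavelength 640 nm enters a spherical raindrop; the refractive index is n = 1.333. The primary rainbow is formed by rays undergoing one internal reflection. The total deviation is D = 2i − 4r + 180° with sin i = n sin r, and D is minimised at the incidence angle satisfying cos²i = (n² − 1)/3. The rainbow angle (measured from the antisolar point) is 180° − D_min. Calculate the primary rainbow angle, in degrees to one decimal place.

42.1°

cos²i = (1.77689 − 1)/3 = 0.25896; i = arccos(0.50888) = 59.410°.
sin r = sin 59.410°/1.333 = 0.64579; r = 40.225°.
D_min = 2·59.410° − 4·40.225° + 180° = 137.922°.
Rainbow angle = 180° − D_min = 42.078°.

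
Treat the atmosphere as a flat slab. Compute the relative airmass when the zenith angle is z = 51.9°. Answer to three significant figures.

1.62

X = sec z = 1/cos 51.9° = 1/0.6170 = 1.6207.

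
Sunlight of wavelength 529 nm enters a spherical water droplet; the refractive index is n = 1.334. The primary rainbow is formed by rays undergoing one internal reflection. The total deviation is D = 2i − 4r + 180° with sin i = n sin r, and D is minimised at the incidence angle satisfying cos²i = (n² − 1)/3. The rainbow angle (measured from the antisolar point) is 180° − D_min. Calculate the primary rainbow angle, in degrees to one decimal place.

41.9°

cos²i = (1.77956 − 1)/3 = 0.25985; i = arccos(0.50976) = 59.352°.
sin r = sin 59.352°/1.334 = 0.64492; r = 40.159°.
D_min = 2·59.352° − 4·40.159° + 180° = 138.067°.
Rainbow angle = 180° − D_min = 41.933°.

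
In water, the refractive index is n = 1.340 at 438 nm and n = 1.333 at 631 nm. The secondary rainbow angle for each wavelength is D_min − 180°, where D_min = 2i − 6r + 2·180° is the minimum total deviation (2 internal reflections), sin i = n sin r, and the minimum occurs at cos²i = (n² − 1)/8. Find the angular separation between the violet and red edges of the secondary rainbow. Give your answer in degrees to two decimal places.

1.82°

At 438 nm (n = 1.340): cos²i = 0.09945 → i = 71.618°, r = 45.088°, D_min = 232.709°, rainbow angle = 52.709°.
At 631 nm (n = 1.333): cos²i = 0.09711 → i = 71.843°, r = 45.466°, D_min = 230.891°, rainbow angle = 50.891°.
Angular width = |52.709° − 50.891°| = 1.818°.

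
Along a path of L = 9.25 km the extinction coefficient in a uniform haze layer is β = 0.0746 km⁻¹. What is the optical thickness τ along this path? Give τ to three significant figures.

0.690

τ = β·L = 0.0746 × 9.25 = 0.6901.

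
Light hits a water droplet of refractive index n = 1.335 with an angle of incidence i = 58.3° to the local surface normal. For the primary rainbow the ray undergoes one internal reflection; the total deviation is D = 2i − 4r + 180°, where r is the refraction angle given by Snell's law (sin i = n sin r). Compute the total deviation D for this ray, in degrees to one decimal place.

138.2°

sin r = sin 58.3° / 1.335 = 0.8508/1.335 = 0.6373; r = 39.59°.
D = 2·58.3° − 4·39.59° + 180° = 116.60° − 158.37° + 180° = 138.23°.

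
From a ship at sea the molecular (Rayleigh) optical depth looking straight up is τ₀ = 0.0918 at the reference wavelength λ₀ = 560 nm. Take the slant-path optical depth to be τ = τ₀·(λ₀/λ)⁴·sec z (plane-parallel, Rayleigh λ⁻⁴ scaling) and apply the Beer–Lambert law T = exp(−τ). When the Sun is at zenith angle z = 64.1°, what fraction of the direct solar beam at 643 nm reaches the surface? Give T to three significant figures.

sec 64.1° = 2.2894.
τ = 0.0918 × (560/643)⁴ × 2.2894 = 0.0918 × 0.5753 × 2.2894 = 0.1209.
T = exp(−0.1209) = 0.8861.

0.886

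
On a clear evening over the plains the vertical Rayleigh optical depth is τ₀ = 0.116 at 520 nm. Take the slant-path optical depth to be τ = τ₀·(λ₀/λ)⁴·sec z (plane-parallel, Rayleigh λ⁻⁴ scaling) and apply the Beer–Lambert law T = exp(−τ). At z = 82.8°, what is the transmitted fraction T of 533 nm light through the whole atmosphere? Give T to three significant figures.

0.432

sec 82.8° = 7.9787.
τ = 0.116 × (520/533)⁴ × 7.9787 = 0.116 × 0.9060 × 7.9787 = 0.8385.
T = exp(−0.8385) = 0.4324.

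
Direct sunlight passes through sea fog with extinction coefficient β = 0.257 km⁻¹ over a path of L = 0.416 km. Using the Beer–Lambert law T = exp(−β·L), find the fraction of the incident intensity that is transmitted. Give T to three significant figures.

0.899

τ = β·L = 0.257 × 0.416 = 0.1069.
T = exp(−0.1069) = 0.8986.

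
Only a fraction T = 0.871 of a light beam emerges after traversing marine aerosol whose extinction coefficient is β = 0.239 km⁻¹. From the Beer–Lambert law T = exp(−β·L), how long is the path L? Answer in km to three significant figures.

0.578 km

Beer–Lambert: T = exp(−βL) ⇒ L = −ln(T)/β = −ln(0.871)/0.239 = 0.1381/0.239 = 0.5779 km.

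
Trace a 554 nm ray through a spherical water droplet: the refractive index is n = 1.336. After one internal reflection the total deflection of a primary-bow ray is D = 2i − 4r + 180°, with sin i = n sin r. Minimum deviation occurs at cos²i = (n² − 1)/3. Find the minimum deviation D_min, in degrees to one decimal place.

138.4°

cos²i = (1.78490 − 1)/3 = 0.26163; i = arccos(0.51150) = 59.236°.
sin r = sin 59.236°/1.336 = 0.64318; r = 40.029°.
D_min = 2·59.236° − 4·40.029° + 180° = 138.356°.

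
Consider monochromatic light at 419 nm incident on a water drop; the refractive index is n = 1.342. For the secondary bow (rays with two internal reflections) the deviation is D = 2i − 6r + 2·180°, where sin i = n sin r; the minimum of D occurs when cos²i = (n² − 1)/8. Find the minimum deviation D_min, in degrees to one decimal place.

cos²i = (1.80096 − 1)/8 = 0.10012; i = arccos(0.31642) = 71.554°.
sin r = sin 71.554°/1.342 = 0.70687; r = 44.981°.
D_min = 2·71.554° − 6·44.981° + 360° = 233.222°.

233.2°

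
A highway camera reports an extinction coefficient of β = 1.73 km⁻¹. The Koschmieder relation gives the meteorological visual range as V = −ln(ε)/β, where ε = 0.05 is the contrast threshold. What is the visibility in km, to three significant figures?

1.73 km

V = −ln(0.05) / 1.73 = 2.996 / 1.73 = 1.7316 km.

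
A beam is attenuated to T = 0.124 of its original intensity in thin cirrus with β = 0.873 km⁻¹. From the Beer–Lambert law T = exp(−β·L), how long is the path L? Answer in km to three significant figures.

Beer–Lambert: T = exp(−βL) ⇒ L = −ln(T)/β = −ln(0.124)/0.873 = 2.0875/0.873 = 2.391 km.

2.39 km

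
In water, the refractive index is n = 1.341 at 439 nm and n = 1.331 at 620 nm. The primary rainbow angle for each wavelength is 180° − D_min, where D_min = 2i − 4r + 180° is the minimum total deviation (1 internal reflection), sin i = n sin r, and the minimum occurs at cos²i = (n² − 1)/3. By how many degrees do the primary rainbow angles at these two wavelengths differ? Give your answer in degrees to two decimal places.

At 439 nm (n = 1.341): cos²i = 0.26609 → i = 58.946°, r = 39.705°, D_min = 139.071°, rainbow angle = 40.929°.
At 620 nm (n = 1.331): cos²i = 0.25719 → i = 59.527°, r = 40.356°, D_min = 137.630°, rainbow angle = 42.370°.
Angular width = |40.929° − 42.370°| = 1.441°.

1.44°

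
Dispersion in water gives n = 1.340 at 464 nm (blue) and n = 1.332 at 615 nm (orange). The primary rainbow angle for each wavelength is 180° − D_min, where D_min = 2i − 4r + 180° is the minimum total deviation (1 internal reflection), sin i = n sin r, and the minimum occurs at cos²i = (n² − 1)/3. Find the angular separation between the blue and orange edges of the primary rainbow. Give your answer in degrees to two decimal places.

At 464 nm (n = 1.340): cos²i = 0.26520 → i = 59.004°, r = 39.770°, D_min = 138.929°, rainbow angle = 41.071°.
At 615 nm (n = 1.332): cos²i = 0.25807 → i = 59.469°, r = 40.290°, D_min = 137.776°, rainbow angle = 42.224°.
Angular width = |41.071° − 42.224°| = 1.153°.

1.15°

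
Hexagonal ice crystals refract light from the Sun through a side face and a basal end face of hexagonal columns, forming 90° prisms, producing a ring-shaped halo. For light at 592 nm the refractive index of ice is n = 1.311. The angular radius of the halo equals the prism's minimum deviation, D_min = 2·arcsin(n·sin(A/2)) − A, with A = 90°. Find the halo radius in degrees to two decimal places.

45.95°

n·sin(A/2) = 1.311 × sin 45° = 1.311 × 0.7071 = 0.9270.
D_min = 2·arcsin(0.9270) − 90° = 2 × 67.974° − 90° = 45.949°.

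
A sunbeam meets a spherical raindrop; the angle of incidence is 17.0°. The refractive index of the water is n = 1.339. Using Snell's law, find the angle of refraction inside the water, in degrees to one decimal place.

12.6°

Snell: sin θ_r = sin θ_i / n = sin 17.0° / 1.339 = 0.2924 / 1.339 = 0.2184.
θ_r = arcsin(0.2184) = 12.61°.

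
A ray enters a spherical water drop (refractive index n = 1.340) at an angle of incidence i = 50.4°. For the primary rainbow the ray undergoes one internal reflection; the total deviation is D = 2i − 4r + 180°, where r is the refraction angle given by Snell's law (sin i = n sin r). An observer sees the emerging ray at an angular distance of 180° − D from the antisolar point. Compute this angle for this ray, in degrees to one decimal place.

sin r = sin 50.4° / 1.340 = 0.7705/1.340 = 0.5750; r = 35.10°.
D = 2·50.4° − 4·35.10° + 180° = 100.80° − 140.40° + 180° = 140.40°.
Angle from antisolar point = 180° − D = 39.60°.

39.6°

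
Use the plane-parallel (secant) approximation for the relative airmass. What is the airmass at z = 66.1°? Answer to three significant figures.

2.47

X = sec z = 1/cos 66.1° = 1/0.4051 = 2.4683.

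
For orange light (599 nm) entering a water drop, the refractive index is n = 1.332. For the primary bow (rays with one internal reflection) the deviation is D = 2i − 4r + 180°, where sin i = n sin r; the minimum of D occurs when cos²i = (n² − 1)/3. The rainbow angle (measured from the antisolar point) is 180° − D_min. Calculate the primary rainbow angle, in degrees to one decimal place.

cos²i = (1.77422 − 1)/3 = 0.25807; i = arccos(0.50801) = 59.469°.
sin r = sin 59.469°/1.332 = 0.64666; r = 40.290°.
D_min = 2·59.469° − 4·40.290° + 180° = 137.776°.
Rainbow angle = 180° − D_min = 42.224°.

42.2°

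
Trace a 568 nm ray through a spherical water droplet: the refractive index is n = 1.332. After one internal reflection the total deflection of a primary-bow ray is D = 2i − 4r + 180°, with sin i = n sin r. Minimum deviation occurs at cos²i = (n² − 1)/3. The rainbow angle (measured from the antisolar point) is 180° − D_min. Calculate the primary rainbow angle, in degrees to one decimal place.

cos²i = (1.77422 − 1)/3 = 0.25807; i = arccos(0.50801) = 59.469°.
sin r = sin 59.469°/1.332 = 0.64666; r = 40.290°.
D_min = 2·59.469° − 4·40.290° + 180° = 137.776°.
Rainbow angle = 180° − D_min = 42.224°.

42.2°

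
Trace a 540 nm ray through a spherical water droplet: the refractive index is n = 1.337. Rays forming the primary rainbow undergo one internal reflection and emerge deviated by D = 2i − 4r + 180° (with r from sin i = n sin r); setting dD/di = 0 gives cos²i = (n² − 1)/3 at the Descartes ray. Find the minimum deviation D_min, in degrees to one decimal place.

cos²i = (1.78757 − 1)/3 = 0.26252; i = arccos(0.51237) = 59.178°.
sin r = sin 59.178°/1.337 = 0.64231; r = 39.964°.
D_min = 2·59.178° − 4·39.964° + 180° = 138.500°.

138.5°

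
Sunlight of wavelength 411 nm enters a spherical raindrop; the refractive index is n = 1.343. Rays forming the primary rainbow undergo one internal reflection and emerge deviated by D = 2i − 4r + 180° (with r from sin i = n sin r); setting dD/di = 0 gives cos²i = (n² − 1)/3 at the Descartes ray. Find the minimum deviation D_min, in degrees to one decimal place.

139.4°

cos²i = (1.80365 − 1)/3 = 0.26788; i = arccos(0.51757) = 58.830°.
sin r = sin 58.830°/1.343 = 0.63711; r = 39.577°.
D_min = 2·58.830° − 4·39.577° + 180° = 139.354°.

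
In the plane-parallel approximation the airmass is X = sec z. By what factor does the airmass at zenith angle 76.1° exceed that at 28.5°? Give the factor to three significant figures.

X(76.1°)/X(28.5°) = sec 76.1° / sec 28.5° = cos 28.5° / cos 76.1° = 0.8788/0.2402 = 3.6583.

3.66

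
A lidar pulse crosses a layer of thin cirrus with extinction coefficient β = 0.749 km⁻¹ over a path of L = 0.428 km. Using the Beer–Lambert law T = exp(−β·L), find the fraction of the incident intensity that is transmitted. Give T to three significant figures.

0.726

τ = β·L = 0.749 × 0.428 = 0.3206.
T = exp(−0.3206) = 0.7257.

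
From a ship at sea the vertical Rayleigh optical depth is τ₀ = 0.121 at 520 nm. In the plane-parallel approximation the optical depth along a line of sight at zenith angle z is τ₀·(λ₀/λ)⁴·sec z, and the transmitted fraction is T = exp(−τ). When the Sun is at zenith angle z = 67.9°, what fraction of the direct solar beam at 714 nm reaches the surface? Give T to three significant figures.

0.913

sec 67.9° = 2.6580.
τ = 0.121 × (520/714)⁴ × 2.6580 = 0.121 × 0.2813 × 2.6580 = 0.0905.
T = exp(−0.0905) = 0.9135.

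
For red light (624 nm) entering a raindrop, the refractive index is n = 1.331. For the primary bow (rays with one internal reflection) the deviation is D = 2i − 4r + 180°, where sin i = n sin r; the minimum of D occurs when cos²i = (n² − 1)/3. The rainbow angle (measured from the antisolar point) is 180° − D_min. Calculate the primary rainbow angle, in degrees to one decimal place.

cos²i = (1.77156 − 1)/3 = 0.25719; i = arccos(0.50714) = 59.527°.
sin r = sin 59.527°/1.331 = 0.64753; r = 40.356°.
D_min = 2·59.527° − 4·40.356° + 180° = 137.630°.
Rainbow angle = 180° − D_min = 42.370°.

42.4°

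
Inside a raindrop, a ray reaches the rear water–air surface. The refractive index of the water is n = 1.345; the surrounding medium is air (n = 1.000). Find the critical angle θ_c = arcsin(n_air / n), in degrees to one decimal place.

48.0°

sin θ_c = n_air / n = 1.000 / 1.345 = 0.7435.
θ_c = arcsin(0.7435) = 48.03°.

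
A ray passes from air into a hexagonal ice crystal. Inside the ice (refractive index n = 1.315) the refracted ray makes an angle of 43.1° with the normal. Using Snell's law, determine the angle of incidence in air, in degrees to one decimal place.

64.0°

Snell: sin θ_i = n · sin θ_r = 1.315 × sin 43.1° = 1.315 × 0.6833 = 0.8985.
θ_i = arcsin(0.8985) = 63.96°.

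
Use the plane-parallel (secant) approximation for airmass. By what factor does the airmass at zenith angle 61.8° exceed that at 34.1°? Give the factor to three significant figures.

X(61.8°)/X(34.1°) = sec 61.8° / sec 34.1° = cos 34.1° / cos 61.8° = 0.8281/0.4726 = 1.7523.

1.75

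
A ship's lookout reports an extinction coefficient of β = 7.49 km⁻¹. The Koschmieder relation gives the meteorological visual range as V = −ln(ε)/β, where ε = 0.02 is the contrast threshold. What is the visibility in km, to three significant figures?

0.522 km

V = −ln(0.02) / 7.49 = 3.912 / 7.49 = 0.5223 km.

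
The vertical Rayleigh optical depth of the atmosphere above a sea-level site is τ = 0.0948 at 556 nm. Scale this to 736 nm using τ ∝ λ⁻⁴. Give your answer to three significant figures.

τ(736 nm) = τ(556 nm) × (556/736)⁴ = 0.0948 × (0.7554)⁴ = 0.0948 × 0.3257 = 0.0309.

0.0309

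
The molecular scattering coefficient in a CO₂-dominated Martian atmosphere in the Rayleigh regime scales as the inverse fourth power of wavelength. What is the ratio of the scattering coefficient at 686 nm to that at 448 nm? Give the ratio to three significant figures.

Rayleigh scattering ∝ λ⁻⁴, so the ratio of coefficients is the inverse fourth power of the wavelength ratio.
σ(686)/σ(448) = (448/686)⁴ = (0.6531)⁴ = 0.1819.

0.182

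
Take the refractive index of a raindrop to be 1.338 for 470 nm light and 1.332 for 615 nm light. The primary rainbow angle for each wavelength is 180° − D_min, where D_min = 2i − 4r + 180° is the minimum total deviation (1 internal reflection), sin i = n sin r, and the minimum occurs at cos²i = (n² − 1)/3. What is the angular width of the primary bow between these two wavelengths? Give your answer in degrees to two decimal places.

At 470 nm (n = 1.338): cos²i = 0.26341 → i = 59.120°, r = 39.899°, D_min = 138.643°, rainbow angle = 41.357°.
At 615 nm (n = 1.332): cos²i = 0.25807 → i = 59.469°, r = 40.290°, D_min = 137.776°, rainbow angle = 42.224°.
Angular width = |41.357° − 42.224°| = 0.867°.

0.87°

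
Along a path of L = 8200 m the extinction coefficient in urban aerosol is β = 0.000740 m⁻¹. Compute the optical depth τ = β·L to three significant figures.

τ = β·L = 0.000740 × 8200 = 6.0680.

6.07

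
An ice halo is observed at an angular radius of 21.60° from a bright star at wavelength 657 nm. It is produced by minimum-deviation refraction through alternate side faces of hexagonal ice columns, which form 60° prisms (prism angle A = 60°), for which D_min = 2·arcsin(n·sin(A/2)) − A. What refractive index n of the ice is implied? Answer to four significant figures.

Rearranging: n = sin((D_min + A)/2) / sin(A/2).
(D_min + A)/2 = (21.60° + 60°)/2 = 40.800°.
n = sin 40.800° / sin 30° = 0.6534 / 0.5000 = 1.3068.

1.307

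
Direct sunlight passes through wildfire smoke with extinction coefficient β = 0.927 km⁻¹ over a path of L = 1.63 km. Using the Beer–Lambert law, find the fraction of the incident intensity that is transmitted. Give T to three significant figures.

τ = β·L = 0.927 × 1.63 = 1.5110.
T = exp(−1.5110) = 0.2207.

0.221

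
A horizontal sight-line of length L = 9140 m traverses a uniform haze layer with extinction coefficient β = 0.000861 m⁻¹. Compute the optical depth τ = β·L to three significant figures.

7.87

τ = β·L = 0.000861 × 9140 = 7.8695.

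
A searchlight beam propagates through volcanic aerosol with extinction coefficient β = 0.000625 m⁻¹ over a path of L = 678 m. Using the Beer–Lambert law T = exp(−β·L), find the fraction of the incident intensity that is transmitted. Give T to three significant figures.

τ = β·L = 0.000625 × 678 = 0.4238.
T = exp(−0.4238) = 0.6546.

0.655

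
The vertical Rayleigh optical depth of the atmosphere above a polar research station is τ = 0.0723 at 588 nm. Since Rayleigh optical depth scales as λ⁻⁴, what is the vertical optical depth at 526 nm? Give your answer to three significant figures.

0.113

τ(526 nm) = τ(588 nm) × (588/526)⁴ = 0.0723 × (1.1179)⁴ = 0.0723 × 1.5616 = 0.1129.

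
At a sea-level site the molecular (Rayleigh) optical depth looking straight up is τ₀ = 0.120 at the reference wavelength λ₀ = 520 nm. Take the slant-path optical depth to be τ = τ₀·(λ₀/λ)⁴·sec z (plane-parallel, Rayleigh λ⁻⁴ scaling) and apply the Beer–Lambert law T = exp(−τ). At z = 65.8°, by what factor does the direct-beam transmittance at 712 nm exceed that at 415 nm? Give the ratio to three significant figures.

1.89

Airmass: sec 65.8° = 2.4395.
τ(712 nm) = 0.120 × (520/712)⁴ × 2.4395 = 0.120 × 0.2845 × 2.4395 = 0.0833.
τ(415 nm) = 0.120 × (520/415)⁴ × 2.4395 = 0.120 × 2.4650 × 2.4395 = 0.7216.
T(712)/T(415) = exp(τ_B − τ_A) = exp(0.6383) = 1.8933.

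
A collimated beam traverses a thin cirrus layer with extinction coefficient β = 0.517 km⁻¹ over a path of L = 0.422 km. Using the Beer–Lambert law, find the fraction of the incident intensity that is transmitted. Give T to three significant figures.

τ = β·L = 0.517 × 0.422 = 0.2182.
T = exp(−0.2182) = 0.8040.

0.804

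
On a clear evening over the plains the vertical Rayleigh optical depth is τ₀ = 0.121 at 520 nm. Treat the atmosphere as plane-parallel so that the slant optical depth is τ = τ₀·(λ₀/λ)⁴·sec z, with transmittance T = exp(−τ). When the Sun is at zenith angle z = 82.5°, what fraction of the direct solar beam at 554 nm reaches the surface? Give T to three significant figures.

sec 82.5° = 7.6613.
τ = 0.121 × (520/554)⁴ × 7.6613 = 0.121 × 0.7762 × 7.6613 = 0.7196.
T = exp(−0.7196) = 0.4870.

0.487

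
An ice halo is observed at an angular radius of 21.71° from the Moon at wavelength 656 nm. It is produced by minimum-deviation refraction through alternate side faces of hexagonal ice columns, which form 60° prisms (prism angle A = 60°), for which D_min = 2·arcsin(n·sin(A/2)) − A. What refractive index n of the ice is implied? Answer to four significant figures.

Rearranging: n = sin((D_min + A)/2) / sin(A/2).
(D_min + A)/2 = (21.71° + 60°)/2 = 40.855°.
n = sin 40.855° / sin 30° = 0.6541 / 0.5000 = 1.3083.

1.308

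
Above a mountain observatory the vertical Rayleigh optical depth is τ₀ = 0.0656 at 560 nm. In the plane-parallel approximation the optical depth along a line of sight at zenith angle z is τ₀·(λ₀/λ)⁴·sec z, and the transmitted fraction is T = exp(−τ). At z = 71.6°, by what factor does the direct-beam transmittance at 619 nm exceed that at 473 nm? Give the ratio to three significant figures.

1.31

Airmass: sec 71.6° = 3.1681.
τ(619 nm) = 0.0656 × (560/619)⁴ × 3.1681 = 0.0656 × 0.6699 × 3.1681 = 0.1392.
τ(473 nm) = 0.0656 × (560/473)⁴ × 3.1681 = 0.0656 × 1.9648 × 3.1681 = 0.4083.
T(619)/T(473) = exp(τ_B − τ_A) = exp(0.2691) = 1.3088.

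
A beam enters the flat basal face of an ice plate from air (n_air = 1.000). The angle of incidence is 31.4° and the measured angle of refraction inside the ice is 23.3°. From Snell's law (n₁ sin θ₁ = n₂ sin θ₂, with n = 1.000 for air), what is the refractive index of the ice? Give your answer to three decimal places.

n = sin θ_i / sin θ_r = sin 31.4° / sin 23.3° = 0.5210 / 0.3955 = 1.3172.

1.317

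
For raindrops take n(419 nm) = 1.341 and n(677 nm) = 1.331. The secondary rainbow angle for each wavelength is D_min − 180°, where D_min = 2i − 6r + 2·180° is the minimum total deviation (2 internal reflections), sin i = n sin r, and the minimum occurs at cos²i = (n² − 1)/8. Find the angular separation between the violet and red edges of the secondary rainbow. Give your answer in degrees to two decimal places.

At 419 nm (n = 1.341): cos²i = 0.09979 → i = 71.586°, r = 45.034°, D_min = 232.966°, rainbow angle = 52.966°.
At 677 nm (n = 1.331): cos²i = 0.09645 → i = 71.907°, r = 45.575°, D_min = 230.365°, rainbow angle = 50.365°.
Angular width = |52.966° − 50.365°| = 2.601°.

2.60°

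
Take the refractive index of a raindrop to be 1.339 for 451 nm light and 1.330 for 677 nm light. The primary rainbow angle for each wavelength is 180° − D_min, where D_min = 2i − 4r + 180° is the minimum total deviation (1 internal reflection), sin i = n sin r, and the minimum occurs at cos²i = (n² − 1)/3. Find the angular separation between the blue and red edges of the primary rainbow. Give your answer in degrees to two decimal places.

At 451 nm (n = 1.339): cos²i = 0.26431 → i = 59.062°, r = 39.834°, D_min = 138.786°, rainbow angle = 41.214°.
At 677 nm (n = 1.330): cos²i = 0.25630 → i = 59.585°, r = 40.422°, D_min = 137.484°, rainbow angle = 42.516°.
Angular width = |41.214° − 42.516°| = 1.303°.

1.30°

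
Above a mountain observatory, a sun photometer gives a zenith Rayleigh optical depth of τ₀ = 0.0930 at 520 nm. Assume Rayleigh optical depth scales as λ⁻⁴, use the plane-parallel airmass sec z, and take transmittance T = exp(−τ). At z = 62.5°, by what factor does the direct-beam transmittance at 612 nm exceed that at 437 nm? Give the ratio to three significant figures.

Airmass: sec 62.5° = 2.1657.
τ(612 nm) = 0.0930 × (520/612)⁴ × 2.1657 = 0.0930 × 0.5212 × 2.1657 = 0.1050.
τ(437 nm) = 0.0930 × (520/437)⁴ × 2.1657 = 0.0930 × 2.0049 × 2.1657 = 0.4038.
T(612)/T(437) = exp(τ_B − τ_A) = exp(0.2988) = 1.3483.

1.35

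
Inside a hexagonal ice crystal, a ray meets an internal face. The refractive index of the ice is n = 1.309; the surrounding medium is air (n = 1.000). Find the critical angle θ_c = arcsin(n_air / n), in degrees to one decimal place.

sin θ_c = n_air / n = 1.000 / 1.309 = 0.7639.
θ_c = arcsin(0.7639) = 49.81°.

49.8°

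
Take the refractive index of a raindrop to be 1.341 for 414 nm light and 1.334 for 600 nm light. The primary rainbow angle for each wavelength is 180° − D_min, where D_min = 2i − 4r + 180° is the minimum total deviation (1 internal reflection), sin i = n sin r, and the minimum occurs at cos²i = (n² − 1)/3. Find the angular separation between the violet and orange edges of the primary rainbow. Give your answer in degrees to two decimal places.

At 414 nm (n = 1.341): cos²i = 0.26609 → i = 58.946°, r = 39.705°, D_min = 139.071°, rainbow angle = 40.929°.
At 600 nm (n = 1.334): cos²i = 0.25985 → i = 59.352°, r = 40.159°, D_min = 138.067°, rainbow angle = 41.933°.
Angular width = |40.929° − 41.933°| = 1.004°.

1.00°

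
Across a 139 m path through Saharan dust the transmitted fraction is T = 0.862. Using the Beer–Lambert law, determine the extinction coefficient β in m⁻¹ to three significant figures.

Beer–Lambert: T = exp(−βL) ⇒ β = −ln(T)/L = −ln(0.862)/139 = 0.1485/139 = 0.001068 m⁻¹.

0.00107 m⁻¹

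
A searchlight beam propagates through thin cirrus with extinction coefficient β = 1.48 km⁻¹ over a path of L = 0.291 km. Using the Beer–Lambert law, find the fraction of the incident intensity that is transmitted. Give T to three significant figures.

τ = β·L = 1.48 × 0.291 = 0.4307.
T = exp(−0.4307) = 0.6501.

0.650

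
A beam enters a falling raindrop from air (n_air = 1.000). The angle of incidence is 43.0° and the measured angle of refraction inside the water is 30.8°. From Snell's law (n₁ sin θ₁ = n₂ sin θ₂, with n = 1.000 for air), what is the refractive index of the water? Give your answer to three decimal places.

1.332

n = sin θ_i / sin θ_r = sin 43.0° / sin 30.8° = 0.6820 / 0.5120 = 1.3319.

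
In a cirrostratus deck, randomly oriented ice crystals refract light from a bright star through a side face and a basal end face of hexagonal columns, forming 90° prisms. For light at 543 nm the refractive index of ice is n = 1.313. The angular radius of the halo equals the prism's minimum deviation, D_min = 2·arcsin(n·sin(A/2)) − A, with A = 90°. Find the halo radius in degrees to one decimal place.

46.4°

n·sin(A/2) = 1.313 × sin 45° = 1.313 × 0.7071 = 0.9284.
D_min = 2·arcsin(0.9284) − 90° = 2 × 68.192° − 90° = 46.383°.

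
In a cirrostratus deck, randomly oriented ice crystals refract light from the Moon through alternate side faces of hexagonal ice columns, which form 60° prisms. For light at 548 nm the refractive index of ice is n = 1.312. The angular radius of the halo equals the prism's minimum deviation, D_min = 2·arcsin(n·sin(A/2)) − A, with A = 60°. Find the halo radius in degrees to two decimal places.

21.99°

n·sin(A/2) = 1.312 × sin 30° = 1.312 × 0.5000 = 0.6560.
D_min = 2·arcsin(0.6560) − 60° = 2 × 40.996° − 60° = 21.991°.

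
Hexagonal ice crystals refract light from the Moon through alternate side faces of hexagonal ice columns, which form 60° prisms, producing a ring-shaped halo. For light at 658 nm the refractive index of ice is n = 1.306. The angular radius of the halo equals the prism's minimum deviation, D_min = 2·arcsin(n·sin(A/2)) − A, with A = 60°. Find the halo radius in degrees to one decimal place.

21.5°

n·sin(A/2) = 1.306 × sin 30° = 1.306 × 0.5000 = 0.6530.
D_min = 2·arcsin(0.6530) − 60° = 2 × 40.768° − 60° = 21.536°.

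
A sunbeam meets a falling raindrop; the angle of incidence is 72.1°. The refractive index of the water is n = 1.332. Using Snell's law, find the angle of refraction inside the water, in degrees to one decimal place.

45.6°

Snell: sin θ_r = sin θ_i / n = sin 72.1° / 1.332 = 0.9516 / 1.332 = 0.7144.
θ_r = arcsin(0.7144) = 45.59°.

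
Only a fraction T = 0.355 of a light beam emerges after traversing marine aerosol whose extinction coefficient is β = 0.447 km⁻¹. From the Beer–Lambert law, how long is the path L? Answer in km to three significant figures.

Beer–Lambert: T = exp(−βL) ⇒ L = −ln(T)/β = −ln(0.355)/0.447 = 1.0356/0.447 = 2.317 km.

2.32 km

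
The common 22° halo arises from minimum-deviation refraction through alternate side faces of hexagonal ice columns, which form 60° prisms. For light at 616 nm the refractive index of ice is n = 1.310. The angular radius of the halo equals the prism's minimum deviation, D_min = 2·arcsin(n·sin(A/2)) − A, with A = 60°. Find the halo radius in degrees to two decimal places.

21.84°

n·sin(A/2) = 1.310 × sin 30° = 1.310 × 0.5000 = 0.6550.
D_min = 2·arcsin(0.6550) − 60° = 2 × 40.920° − 60° = 21.839°.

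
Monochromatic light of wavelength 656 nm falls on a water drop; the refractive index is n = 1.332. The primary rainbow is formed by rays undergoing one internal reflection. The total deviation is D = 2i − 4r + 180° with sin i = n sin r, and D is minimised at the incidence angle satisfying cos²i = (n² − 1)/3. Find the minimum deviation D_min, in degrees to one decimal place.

137.8°

cos²i = (1.77422 − 1)/3 = 0.25807; i = arccos(0.50801) = 59.469°.
sin r = sin 59.469°/1.332 = 0.64666; r = 40.290°.
D_min = 2·59.469° − 4·40.290° + 180° = 137.776°.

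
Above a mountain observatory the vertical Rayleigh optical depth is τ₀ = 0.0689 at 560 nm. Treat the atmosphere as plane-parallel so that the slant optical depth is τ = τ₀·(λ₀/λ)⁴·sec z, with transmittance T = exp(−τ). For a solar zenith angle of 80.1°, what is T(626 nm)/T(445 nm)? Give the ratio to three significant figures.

Airmass: sec 80.1° = 5.8164.
τ(626 nm) = 0.0689 × (560/626)⁴ × 5.8164 = 0.0689 × 0.6404 × 5.8164 = 0.2566.
τ(445 nm) = 0.0689 × (560/445)⁴ × 5.8164 = 0.0689 × 2.5079 × 5.8164 = 1.0050.
T(626)/T(445) = exp(τ_B − τ_A) = exp(0.7484) = 2.1136.

2.11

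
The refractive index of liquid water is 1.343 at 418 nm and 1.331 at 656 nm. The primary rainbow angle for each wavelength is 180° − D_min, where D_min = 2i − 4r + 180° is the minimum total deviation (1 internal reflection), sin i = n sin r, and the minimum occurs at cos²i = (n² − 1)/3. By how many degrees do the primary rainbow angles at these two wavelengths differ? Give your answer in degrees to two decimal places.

1.72°

At 418 nm (n = 1.343): cos²i = 0.26788 → i = 58.830°, r = 39.577°, D_min = 139.354°, rainbow angle = 40.646°.
At 656 nm (n = 1.331): cos²i = 0.25719 → i = 59.527°, r = 40.356°, D_min = 137.630°, rainbow angle = 42.370°.
Angular width = |40.646° − 42.370°| = 1.724°.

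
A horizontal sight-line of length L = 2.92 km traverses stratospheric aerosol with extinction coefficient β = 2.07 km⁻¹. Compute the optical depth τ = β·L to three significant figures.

τ = β·L = 2.07 × 2.92 = 6.0444.

6.04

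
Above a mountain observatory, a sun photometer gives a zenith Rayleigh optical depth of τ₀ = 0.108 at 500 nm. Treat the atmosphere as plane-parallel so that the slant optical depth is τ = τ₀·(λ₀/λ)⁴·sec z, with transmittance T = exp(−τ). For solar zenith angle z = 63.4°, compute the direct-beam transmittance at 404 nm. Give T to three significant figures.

0.568

sec 63.4° = 2.2333.
τ = 0.108 × (500/404)⁴ × 2.2333 = 0.108 × 2.3461 × 2.2333 = 0.5659.
T = exp(−0.5659) = 0.5679.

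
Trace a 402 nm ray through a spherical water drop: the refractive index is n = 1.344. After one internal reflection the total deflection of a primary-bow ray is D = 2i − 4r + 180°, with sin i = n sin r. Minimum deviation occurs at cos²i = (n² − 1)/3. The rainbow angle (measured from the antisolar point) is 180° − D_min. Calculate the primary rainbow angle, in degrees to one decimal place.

40.5°

cos²i = (1.80634 − 1)/3 = 0.26878; i = arccos(0.51844) = 58.772°.
sin r = sin 58.772°/1.344 = 0.63625; r = 39.512°.
D_min = 2·58.772° − 4·39.512° + 180° = 139.495°.
Rainbow angle = 180° − D_min = 40.505°.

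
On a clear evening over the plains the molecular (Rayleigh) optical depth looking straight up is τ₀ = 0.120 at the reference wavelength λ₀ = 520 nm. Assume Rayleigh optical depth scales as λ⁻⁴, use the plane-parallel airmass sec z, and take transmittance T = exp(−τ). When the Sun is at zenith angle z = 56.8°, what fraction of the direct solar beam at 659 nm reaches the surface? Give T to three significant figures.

0.919

sec 56.8° = 1.8263.
τ = 0.120 × (520/659)⁴ × 1.8263 = 0.120 × 0.3877 × 1.8263 = 0.0850.
T = exp(−0.0850) = 0.9185.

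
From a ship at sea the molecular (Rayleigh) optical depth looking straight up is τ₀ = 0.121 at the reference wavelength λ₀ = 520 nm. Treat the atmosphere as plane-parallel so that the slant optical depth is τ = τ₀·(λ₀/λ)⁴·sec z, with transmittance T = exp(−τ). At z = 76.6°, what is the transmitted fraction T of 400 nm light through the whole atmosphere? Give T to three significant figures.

sec 76.6° = 4.3150.
τ = 0.121 × (520/400)⁴ × 4.3150 = 0.121 × 2.8561 × 4.3150 = 1.4912.
T = exp(−1.4912) = 0.2251.

0.225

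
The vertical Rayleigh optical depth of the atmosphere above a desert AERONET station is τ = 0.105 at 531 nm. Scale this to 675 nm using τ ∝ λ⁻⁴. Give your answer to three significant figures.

0.0402

τ(675 nm) = τ(531 nm) × (531/675)⁴ = 0.105 × (0.7867)⁴ = 0.105 × 0.3830 = 0.0402.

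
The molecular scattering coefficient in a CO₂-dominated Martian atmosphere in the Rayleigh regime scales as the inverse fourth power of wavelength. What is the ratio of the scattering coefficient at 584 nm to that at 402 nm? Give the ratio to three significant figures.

Rayleigh scattering ∝ λ⁻⁴, so the ratio of coefficients is the inverse fourth power of the wavelength ratio.
σ(584)/σ(402) = (402/584)⁴ = (0.6884)⁴ = 0.2245.

0.225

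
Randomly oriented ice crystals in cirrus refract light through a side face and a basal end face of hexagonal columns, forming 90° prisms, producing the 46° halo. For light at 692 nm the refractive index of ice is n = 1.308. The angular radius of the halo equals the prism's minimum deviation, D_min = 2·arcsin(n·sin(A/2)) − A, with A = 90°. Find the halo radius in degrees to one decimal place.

45.3°

n·sin(A/2) = 1.308 × sin 45° = 1.308 × 0.7071 = 0.9249.
D_min = 2·arcsin(0.9249) − 90° = 2 × 67.653° − 90° = 45.305°.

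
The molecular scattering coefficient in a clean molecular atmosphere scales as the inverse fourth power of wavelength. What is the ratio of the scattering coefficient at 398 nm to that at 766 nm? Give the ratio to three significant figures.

13.7

Rayleigh scattering ∝ λ⁻⁴, so the ratio of coefficients is the inverse fourth power of the wavelength ratio.
σ(398)/σ(766) = (766/398)⁴ = (1.9246)⁴ = 13.72.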